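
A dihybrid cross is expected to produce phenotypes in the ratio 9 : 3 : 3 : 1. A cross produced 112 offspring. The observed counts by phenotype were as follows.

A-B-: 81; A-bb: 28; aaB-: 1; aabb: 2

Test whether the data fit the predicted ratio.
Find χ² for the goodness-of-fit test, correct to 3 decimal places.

Ratio total = 16. Expected counts: 112×9/16 = 63, 112×3/16 = 21, 112×3/16 = 21, 112×1/16 = 7.
χ² = (81−63)²/63 + (28−21)²/21 + (1−21)²/21 + (2−7)²/7
   = 5.1429 + 2.3333 + 19.0476 + 3.5714
Sum = 30.095

30.095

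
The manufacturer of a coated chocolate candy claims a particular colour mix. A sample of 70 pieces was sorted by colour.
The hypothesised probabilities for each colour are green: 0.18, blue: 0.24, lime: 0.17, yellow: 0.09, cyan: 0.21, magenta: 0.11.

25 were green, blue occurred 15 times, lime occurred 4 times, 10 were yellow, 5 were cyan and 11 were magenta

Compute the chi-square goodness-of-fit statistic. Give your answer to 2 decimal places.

27.63

Expected counts E_i = n·p_i: 70×0.18 = 12.6, 70×0.24 = 16.8, 70×0.17 = 11.9, 70×0.09 = 6.3, 70×0.21 = 14.7, 70×0.11 = 7.7.
cat          O        E   (O−E)²/E
green       25     12.6     12.203
blue        15     16.8      0.193
lime         4     11.9      5.245
yellow      10      6.3      2.173
cyan         5     14.7      6.401
magenta     11      7.7      1.414
Sum = 27.63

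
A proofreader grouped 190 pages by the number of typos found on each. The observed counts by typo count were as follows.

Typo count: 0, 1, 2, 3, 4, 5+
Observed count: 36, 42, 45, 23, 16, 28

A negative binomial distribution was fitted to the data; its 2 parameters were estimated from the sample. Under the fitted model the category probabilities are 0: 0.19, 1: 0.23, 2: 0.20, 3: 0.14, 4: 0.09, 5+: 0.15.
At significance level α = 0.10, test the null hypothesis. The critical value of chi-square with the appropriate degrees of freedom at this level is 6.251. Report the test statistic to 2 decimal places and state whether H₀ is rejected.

Expected counts E_i = n·p_i: 190×0.19 = 36.1, 190×0.23 = 43.7, 190×0.20 = 38, 190×0.14 = 26.6, 190×0.09 = 17.1, 190×0.15 = 28.5.
cat         O        E   (O−E)²/E
0          36     36.1      0.000
1          42     43.7      0.066
2          45       38      1.289
3          23     26.6      0.487
4          16     17.1      0.071
5+         28     28.5      0.009
Sum = 1.92
df = 3. Since 1.92 < 6.251, we do not reject H₀.

1.92; do not reject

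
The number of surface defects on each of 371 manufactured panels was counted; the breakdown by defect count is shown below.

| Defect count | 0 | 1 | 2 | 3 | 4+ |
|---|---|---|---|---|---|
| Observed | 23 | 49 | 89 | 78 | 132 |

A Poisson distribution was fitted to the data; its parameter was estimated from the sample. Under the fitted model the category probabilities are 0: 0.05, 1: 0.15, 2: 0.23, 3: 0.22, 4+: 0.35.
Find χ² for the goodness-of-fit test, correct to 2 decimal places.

Expected counts E_i = n·p_i: 371×0.05 = 18.55, 371×0.15 = 55.65, 371×0.23 = 85.33, 371×0.22 = 81.62, 371×0.35 = 129.85.
cat         O        E   (O−E)²/E
0          23    18.55      1.068
1          49    55.65      0.795
2          89    85.33      0.158
3          78    81.62      0.161
4+        132   129.85      0.036
Sum = 2.22

2.22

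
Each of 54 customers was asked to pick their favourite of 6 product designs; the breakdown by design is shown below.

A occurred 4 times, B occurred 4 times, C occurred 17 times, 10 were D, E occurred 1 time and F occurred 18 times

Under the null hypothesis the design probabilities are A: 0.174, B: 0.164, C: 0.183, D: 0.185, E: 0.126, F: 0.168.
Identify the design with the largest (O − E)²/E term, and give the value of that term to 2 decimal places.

Expected counts E_i = n·p_i: 54×0.174 = 9.396, 54×0.164 = 8.856, 54×0.183 = 9.882, 54×0.185 = 9.99, 54×0.126 = 6.804, 54×0.168 = 9.072.
cat         O        E   (O−E)²/E
A           4    9.396      3.099
B           4    8.856      2.663
C          17    9.882      5.127
D          10     9.99      0.000
E           1    6.804      4.951
F          18    9.072      8.786
The largest term is for F: 8.79.

F, 8.79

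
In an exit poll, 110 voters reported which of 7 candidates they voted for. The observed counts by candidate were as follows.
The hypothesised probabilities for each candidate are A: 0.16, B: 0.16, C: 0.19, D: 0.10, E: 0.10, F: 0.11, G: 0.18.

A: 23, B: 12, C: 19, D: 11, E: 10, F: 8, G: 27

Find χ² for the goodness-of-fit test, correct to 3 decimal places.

7.710

Expected counts E_i = n·p_i: 110×0.16 = 17.6, 110×0.16 = 17.6, 110×0.19 = 20.9, 110×0.10 = 11, 110×0.10 = 11, 110×0.11 = 12.1, 110×0.18 = 19.8.
χ² = (23−17.6)²/17.6 + (12−17.6)²/17.6 + (19−20.9)²/20.9 + (11−11)²/11 + (10−11)²/11 + (8−12.1)²/12.1 + (27−19.8)²/19.8
   = 1.6568 + 1.7818 + 0.1727 + 0.0000 + 0.0909 + 1.3893 + 2.6182
Sum = 7.710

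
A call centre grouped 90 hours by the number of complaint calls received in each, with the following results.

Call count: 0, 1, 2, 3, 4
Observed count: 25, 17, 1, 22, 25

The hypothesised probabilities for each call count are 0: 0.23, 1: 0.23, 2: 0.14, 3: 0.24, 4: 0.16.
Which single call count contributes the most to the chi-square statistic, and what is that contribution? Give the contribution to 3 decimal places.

2, 10.679

Expected counts E_i = n·p_i: 90×0.23 = 20.7, 90×0.23 = 20.7, 90×0.14 = 12.6, 90×0.24 = 21.6, 90×0.16 = 14.4.
cat         O        E   (O−E)²/E
0          25     20.7     0.8932
1          17     20.7     0.6614
2           1     12.6    10.6794
3          22     21.6     0.0074
4          25     14.4     7.8028
The largest term is for 2: 10.679.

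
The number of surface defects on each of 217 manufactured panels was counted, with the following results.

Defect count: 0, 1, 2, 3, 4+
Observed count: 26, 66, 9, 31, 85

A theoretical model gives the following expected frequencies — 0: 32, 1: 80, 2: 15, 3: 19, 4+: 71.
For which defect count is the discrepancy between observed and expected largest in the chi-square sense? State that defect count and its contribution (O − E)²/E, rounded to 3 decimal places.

χ² = (26−32)²/32 + (66−80)²/80 + (9−15)²/15 + (31−19)²/19 + (85−71)²/71
   = 1.1250 + 2.4500 + 2.4000 + 7.5789 + 2.7606
The largest term is for 3: 7.579.

3, 7.579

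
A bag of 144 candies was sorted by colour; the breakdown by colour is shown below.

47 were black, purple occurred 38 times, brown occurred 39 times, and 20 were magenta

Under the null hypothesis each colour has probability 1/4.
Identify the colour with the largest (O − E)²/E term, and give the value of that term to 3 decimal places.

magenta, 7.111

Under H₀ each category has probability 1/4, so each expected count is 144/4 = 36.
cat          O        E   (O−E)²/E
black       47       36     3.3611
purple      38       36     0.1111
brown       39       36     0.2500
magenta     20       36     7.1111
The largest term is for magenta: 7.111.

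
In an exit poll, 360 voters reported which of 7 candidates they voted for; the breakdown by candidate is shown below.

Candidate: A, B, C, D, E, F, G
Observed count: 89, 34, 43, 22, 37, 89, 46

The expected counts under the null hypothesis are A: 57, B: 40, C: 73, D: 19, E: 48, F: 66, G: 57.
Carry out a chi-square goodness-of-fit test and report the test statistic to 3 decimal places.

44.326

cat         O        E   (O−E)²/E
A          89       57    17.9649
B          34       40     0.9000
C          43       73    12.3288
D          22       19     0.4737
E          37       48     2.5208
F          89       66     8.0152
G          46       57     2.1228
Sum = 44.326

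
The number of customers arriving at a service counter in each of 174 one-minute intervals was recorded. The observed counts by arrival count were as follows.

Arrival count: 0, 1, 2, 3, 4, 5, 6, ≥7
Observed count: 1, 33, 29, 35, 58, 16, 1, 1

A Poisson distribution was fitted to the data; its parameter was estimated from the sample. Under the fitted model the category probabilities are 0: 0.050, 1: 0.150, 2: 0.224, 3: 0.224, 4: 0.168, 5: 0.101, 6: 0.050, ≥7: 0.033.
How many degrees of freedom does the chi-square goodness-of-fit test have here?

6

There are k = 8 categories and 1 parameter estimated from the data, so df = 8 − 1 − 1 = 6.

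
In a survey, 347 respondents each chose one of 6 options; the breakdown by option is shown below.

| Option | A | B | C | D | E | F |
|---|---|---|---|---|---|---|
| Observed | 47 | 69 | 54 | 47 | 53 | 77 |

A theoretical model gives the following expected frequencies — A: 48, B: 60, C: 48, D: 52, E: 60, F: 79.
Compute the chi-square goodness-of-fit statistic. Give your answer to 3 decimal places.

3.469

A: (47 − 48)²/48 = 1/48 = 0.0208
B: (69 − 60)²/60 = 81/60 = 1.3500
C: (54 − 48)²/48 = 36/48 = 0.7500
D: (47 − 52)²/52 = 25/52 = 0.4808
E: (53 − 60)²/60 = 49/60 = 0.8167
F: (77 − 79)²/79 = 4/79 = 0.0506
Sum = 3.469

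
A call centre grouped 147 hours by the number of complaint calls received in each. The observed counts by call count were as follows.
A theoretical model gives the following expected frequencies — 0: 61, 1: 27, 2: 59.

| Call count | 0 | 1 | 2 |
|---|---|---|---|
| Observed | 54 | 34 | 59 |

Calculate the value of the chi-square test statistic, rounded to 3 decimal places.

2.618

cat         O        E   (O−E)²/E
0          54       61     0.8033
1          34       27     1.8148
2          59       59     0.0000
Sum = 2.618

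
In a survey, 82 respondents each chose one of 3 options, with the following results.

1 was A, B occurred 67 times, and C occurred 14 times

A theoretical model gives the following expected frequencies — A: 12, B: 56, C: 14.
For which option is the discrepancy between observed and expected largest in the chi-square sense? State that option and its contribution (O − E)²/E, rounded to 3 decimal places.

A, 10.083

A: (1 − 12)²/12 = 121/12 = 10.0833
B: (67 − 56)²/56 = 121/56 = 2.1607
C: (14 − 14)²/14 = 0/14 = 0.0000
The largest term is for A: 10.083.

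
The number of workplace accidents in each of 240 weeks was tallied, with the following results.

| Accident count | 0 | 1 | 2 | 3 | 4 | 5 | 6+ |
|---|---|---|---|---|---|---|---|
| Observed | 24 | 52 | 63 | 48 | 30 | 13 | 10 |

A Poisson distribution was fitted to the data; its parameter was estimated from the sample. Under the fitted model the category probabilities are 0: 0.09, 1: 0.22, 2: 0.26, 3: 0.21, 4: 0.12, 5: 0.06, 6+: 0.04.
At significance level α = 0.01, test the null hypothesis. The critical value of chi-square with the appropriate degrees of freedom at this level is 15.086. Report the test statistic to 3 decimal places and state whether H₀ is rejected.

0.602; do not reject

Expected counts E_i = n·p_i: 240×0.09 = 21.6, 240×0.22 = 52.8, 240×0.26 = 62.4, 240×0.21 = 50.4, 240×0.12 = 28.8, 240×0.06 = 14.4, 240×0.04 = 9.6.
χ² = (24−21.6)²/21.6 + (52−52.8)²/52.8 + (63−62.4)²/62.4 + (48−50.4)²/50.4 + (30−28.8)²/28.8 + (13−14.4)²/14.4 + (10−9.6)²/9.6
   = 0.2667 + 0.0121 + 0.0058 + 0.1143 + 0.0500 + 0.1361 + 0.0167
Sum = 0.602
df = 5. Since 0.602 < 15.086, we do not reject H₀.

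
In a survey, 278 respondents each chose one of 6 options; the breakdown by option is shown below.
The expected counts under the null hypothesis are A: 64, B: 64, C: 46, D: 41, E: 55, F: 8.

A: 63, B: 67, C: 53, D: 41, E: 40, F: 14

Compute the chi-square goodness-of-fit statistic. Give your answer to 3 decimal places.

9.812

cat         O        E   (O−E)²/E
A          63       64     0.0156
B          67       64     0.1406
C          53       46     1.0652
D          41       41     0.0000
E          40       55     4.0909
F          14        8     4.5000
Sum = 9.812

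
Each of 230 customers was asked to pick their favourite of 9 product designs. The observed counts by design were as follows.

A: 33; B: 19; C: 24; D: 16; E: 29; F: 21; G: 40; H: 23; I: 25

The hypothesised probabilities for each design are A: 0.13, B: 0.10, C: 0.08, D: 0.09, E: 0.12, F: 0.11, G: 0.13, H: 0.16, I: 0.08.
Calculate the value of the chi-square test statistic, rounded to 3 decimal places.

Expected counts E_i = n·p_i: 230×0.13 = 29.9, 230×0.10 = 23, 230×0.08 = 18.4, 230×0.09 = 20.7, 230×0.12 = 27.6, 230×0.11 = 25.3, 230×0.13 = 29.9, 230×0.16 = 36.8, 230×0.08 = 18.4.
A: (33 − 29.9)²/29.9 = 9.61/29.9 = 0.3214
B: (19 − 23)²/23 = 16/23 = 0.6957
C: (24 − 18.4)²/18.4 = 31.36/18.4 = 1.7043
D: (16 − 20.7)²/20.7 = 22.09/20.7 = 1.0671
E: (29 − 27.6)²/27.6 = 1.96/27.6 = 0.0710
F: (21 − 25.3)²/25.3 = 18.49/25.3 = 0.7308
G: (40 − 29.9)²/29.9 = 102.01/29.9 = 3.4117
H: (23 − 36.8)²/36.8 = 190.44/36.8 = 5.1750
I: (25 − 18.4)²/18.4 = 43.56/18.4 = 2.3674
Sum = 15.544

15.544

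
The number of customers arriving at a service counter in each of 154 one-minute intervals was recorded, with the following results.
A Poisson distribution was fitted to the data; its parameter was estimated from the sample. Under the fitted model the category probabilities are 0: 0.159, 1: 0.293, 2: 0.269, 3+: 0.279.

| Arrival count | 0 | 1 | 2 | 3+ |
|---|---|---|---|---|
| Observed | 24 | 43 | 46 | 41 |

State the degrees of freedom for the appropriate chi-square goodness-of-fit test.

There are k = 4 categories and 1 parameter estimated from the data, so df = 4 − 1 − 1 = 2.

2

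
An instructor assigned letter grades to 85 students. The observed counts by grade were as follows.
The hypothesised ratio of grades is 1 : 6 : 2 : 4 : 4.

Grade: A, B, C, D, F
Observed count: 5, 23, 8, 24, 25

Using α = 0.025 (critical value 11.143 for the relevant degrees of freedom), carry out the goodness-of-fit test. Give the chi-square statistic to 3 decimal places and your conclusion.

4.083; do not reject

Ratio total = 17. Expected counts: 85×1/17 = 5, 85×6/17 = 30, 85×2/17 = 10, 85×4/17 = 20, 85×4/17 = 20.
A: (5 − 5)²/5 = 0/5 = 0.0000
B: (23 − 30)²/30 = 49/30 = 1.6333
C: (8 − 10)²/10 = 4/10 = 0.4000
D: (24 − 20)²/20 = 16/20 = 0.8000
F: (25 − 20)²/20 = 25/20 = 1.2500
Sum = 4.083
df = 4. Since 4.083 < 11.143, we do not reject H₀.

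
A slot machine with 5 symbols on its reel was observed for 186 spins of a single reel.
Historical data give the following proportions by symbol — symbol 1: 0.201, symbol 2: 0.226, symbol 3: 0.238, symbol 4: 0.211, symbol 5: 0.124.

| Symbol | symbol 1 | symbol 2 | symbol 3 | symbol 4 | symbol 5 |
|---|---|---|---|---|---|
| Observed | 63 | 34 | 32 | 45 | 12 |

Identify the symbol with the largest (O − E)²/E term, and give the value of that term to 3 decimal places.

Expected counts E_i = n·p_i: 186×0.201 = 37.386, 186×0.226 = 42.036, 186×0.238 = 44.268, 186×0.211 = 39.246, 186×0.124 = 23.064.
cat           O        E   (O−E)²/E
symbol 1     63   37.386    17.5487
symbol 2     34   42.036     1.5362
symbol 3     32   44.268     3.3998
symbol 4     45   39.246     0.8436
symbol 5     12   23.064     5.3075
The largest term is for symbol 1: 17.549.

symbol 1, 17.549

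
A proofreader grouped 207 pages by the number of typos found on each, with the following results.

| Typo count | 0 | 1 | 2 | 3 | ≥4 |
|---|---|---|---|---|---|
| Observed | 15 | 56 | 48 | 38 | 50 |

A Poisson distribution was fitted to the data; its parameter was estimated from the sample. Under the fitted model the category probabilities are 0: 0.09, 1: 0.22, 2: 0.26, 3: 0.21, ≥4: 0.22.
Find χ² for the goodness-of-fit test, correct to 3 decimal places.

4.864

Expected counts E_i = n·p_i: 207×0.09 = 18.63, 207×0.22 = 45.54, 207×0.26 = 53.82, 207×0.21 = 43.47, 207×0.22 = 45.54.
cat         O        E   (O−E)²/E
0          15    18.63     0.7073
1          56    45.54     2.4025
2          48    53.82     0.6294
3          38    43.47     0.6883
≥4         50    45.54     0.4368
Sum = 4.864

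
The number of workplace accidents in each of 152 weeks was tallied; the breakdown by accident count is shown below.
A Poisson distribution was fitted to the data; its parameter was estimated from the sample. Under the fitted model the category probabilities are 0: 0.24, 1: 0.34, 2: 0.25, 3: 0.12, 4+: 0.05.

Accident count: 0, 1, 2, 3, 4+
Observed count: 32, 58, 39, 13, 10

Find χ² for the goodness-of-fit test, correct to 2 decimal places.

3.61

Expected counts E_i = n·p_i: 152×0.24 = 36.48, 152×0.34 = 51.68, 152×0.25 = 38, 152×0.12 = 18.24, 152×0.05 = 7.6.
cat         O        E   (O−E)²/E
0          32    36.48      0.550
1          58    51.68      0.773
2          39       38      0.026
3          13    18.24      1.505
4+         10      7.6      0.758
Sum = 3.61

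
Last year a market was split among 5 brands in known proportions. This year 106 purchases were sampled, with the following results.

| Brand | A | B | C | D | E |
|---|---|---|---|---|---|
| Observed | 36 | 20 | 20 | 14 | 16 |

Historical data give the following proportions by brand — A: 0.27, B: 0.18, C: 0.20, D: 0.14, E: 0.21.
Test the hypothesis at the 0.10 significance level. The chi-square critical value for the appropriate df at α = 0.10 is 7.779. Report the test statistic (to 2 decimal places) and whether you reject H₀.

Expected counts E_i = n·p_i: 106×0.27 = 28.62, 106×0.18 = 19.08, 106×0.20 = 21.2, 106×0.14 = 14.84, 106×0.21 = 22.26.
A: (36 − 28.62)²/28.62 = 54.4644/28.62 = 1.903
B: (20 − 19.08)²/19.08 = 0.8464/19.08 = 0.044
C: (20 − 21.2)²/21.2 = 1.44/21.2 = 0.068
D: (14 − 14.84)²/14.84 = 0.7056/14.84 = 0.048
E: (16 − 22.26)²/22.26 = 39.1876/22.26 = 1.760
Sum = 3.82
df = 4. Since 3.82 < 7.779, we do not reject H₀.

3.82; do not reject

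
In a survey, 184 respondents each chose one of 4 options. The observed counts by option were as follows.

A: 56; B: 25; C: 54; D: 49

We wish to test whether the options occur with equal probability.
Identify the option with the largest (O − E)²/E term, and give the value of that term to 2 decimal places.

B, 9.59

Expected count for each of the 4 categories: 184/4 = 46.
cat         O        E   (O−E)²/E
A          56       46      2.174
B          25       46      9.587
C          54       46      1.391
D          49       46      0.196
The largest term is for B: 9.59.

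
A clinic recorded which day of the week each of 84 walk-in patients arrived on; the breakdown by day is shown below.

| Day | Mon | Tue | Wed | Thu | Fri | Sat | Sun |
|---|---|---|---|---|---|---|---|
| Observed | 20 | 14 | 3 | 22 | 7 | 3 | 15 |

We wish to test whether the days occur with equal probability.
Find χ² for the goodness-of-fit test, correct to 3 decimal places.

30.333

Expected count for each of the 7 categories: 84/7 = 12.
Mon: (20 − 12)²/12 = 64/12 = 5.3333
Tue: (14 − 12)²/12 = 4/12 = 0.3333
Wed: (3 − 12)²/12 = 81/12 = 6.7500
Thu: (22 − 12)²/12 = 100/12 = 8.3333
Fri: (7 − 12)²/12 = 25/12 = 2.0833
Sat: (3 − 12)²/12 = 81/12 = 6.7500
Sun: (15 − 12)²/12 = 9/12 = 0.7500
Sum = 30.333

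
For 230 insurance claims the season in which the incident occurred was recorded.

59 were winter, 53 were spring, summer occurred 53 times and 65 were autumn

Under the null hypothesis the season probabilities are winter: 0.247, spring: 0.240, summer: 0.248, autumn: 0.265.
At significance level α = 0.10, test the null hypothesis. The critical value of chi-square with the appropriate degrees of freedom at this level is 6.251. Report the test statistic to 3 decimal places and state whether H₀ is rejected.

0.727; do not reject

Expected counts E_i = n·p_i: 230×0.247 = 56.81, 230×0.240 = 55.2, 230×0.248 = 57.04, 230×0.265 = 60.95.
cat         O        E   (O−E)²/E
winter     59    56.81     0.0844
spring     53     55.2     0.0877
summer     53    57.04     0.2861
autumn     65    60.95     0.2691
Sum = 0.727
df = 3. Since 0.727 < 6.251, we do not reject H₀.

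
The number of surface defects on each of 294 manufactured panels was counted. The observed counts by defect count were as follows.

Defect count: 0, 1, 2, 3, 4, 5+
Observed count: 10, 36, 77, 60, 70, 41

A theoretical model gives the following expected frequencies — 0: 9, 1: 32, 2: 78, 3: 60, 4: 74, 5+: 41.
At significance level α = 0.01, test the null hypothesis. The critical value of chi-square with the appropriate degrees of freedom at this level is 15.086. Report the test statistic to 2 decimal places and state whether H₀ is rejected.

χ² = (10−9)²/9 + (36−32)²/32 + (77−78)²/78 + (60−60)²/60 + (70−74)²/74 + (41−41)²/41
   = 0.111 + 0.500 + 0.013 + 0.000 + 0.216 + 0.000
Sum = 0.84
df = 5. Since 0.84 < 15.086, we do not reject H₀.

0.84; do not reject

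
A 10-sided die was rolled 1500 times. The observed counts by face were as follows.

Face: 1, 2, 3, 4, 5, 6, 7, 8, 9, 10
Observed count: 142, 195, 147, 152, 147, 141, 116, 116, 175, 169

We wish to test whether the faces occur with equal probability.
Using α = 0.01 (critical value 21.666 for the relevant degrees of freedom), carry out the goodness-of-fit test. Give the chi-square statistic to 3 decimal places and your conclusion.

Expected count for each of the 10 categories: 1500/10 = 150.
cat         O        E   (O−E)²/E
1         142      150     0.4267
2         195      150    13.5000
3         147      150     0.0600
4         152      150     0.0267
5         147      150     0.0600
6         141      150     0.5400
7         116      150     7.7067
8         116      150     7.7067
9         175      150     4.1667
10        169      150     2.4067
Sum = 36.600
df = 9. Since 36.600 > 21.666, we reject H₀.

36.600; reject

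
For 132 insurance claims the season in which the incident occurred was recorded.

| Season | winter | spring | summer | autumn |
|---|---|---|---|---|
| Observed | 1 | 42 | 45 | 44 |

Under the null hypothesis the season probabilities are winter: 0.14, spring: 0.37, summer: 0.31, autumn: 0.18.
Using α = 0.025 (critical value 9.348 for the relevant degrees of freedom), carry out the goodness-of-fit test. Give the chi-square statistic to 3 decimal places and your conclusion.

Expected counts E_i = n·p_i: 132×0.14 = 18.48, 132×0.37 = 48.84, 132×0.31 = 40.92, 132×0.18 = 23.76.
cat         O        E   (O−E)²/E
winter      1    18.48    16.5341
spring     42    48.84     0.9579
summer     45    40.92     0.4068
autumn     44    23.76    17.2415
Sum = 35.140
df = 3. Since 35.140 > 9.348, we reject H₀.

35.140; reject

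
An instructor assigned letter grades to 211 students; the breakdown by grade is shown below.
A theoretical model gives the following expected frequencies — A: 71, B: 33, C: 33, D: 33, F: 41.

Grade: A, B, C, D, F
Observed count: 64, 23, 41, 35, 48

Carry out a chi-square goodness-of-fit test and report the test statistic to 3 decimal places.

6.976

A: (64 − 71)²/71 = 49/71 = 0.6901
B: (23 − 33)²/33 = 100/33 = 3.0303
C: (41 − 33)²/33 = 64/33 = 1.9394
D: (35 − 33)²/33 = 4/33 = 0.1212
F: (48 − 41)²/41 = 49/41 = 1.1951
Sum = 6.976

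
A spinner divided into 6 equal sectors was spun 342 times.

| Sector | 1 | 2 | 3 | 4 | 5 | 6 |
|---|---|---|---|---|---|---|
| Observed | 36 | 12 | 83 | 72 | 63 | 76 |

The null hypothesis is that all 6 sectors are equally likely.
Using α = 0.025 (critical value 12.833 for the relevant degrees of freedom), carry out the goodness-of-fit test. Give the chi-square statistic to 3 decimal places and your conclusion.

Under H₀ each category has probability 1/6, so each expected count is 342/6 = 57.
1: (36 − 57)²/57 = 441/57 = 7.7368
2: (12 − 57)²/57 = 2025/57 = 35.5263
3: (83 − 57)²/57 = 676/57 = 11.8596
4: (72 − 57)²/57 = 225/57 = 3.9474
5: (63 − 57)²/57 = 36/57 = 0.6316
6: (76 − 57)²/57 = 361/57 = 6.3333
Sum = 66.035
df = 5. Since 66.035 > 12.833, we reject H₀.

66.035; reject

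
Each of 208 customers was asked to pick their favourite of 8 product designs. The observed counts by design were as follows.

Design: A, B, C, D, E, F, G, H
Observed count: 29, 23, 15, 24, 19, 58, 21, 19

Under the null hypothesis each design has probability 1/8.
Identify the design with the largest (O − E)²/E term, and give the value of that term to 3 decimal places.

Under H₀ each category has probability 1/8, so each expected count is 208/8 = 26.
χ² = (29−26)²/26 + (23−26)²/26 + (15−26)²/26 + (24−26)²/26 + (19−26)²/26 + (58−26)²/26 + (21−26)²/26 + (19−26)²/26
   = 0.3462 + 0.3462 + 4.6538 + 0.1538 + 1.8846 + 39.3846 + 0.9615 + 1.8846
The largest term is for F: 39.385.

F, 39.385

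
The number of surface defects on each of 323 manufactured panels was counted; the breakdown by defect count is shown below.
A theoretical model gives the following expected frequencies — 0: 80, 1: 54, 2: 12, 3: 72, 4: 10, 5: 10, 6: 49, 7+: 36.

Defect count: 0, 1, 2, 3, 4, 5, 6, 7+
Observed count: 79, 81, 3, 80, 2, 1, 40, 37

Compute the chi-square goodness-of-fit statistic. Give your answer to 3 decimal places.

37.332

χ² = (79−80)²/80 + (81−54)²/54 + (3−12)²/12 + (80−72)²/72 + (2−10)²/10 + (1−10)²/10 + (40−49)²/49 + (37−36)²/36
   = 0.0125 + 13.5000 + 6.7500 + 0.8889 + 6.4000 + 8.1000 + 1.6531 + 0.0278
Sum = 37.332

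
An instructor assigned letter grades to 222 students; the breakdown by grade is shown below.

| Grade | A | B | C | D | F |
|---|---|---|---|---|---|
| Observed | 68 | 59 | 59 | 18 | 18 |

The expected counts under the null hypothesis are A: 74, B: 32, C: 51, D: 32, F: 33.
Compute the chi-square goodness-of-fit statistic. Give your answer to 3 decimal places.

37.466

cat         O        E   (O−E)²/E
A          68       74     0.4865
B          59       32    22.7813
C          59       51     1.2549
D          18       32     6.1250
F          18       33     6.8182
Sum = 37.466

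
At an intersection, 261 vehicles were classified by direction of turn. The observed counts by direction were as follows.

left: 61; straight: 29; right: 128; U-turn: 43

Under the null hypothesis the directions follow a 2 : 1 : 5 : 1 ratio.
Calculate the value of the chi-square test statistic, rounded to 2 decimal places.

Ratio total = 9. Expected counts: 261×2/9 = 58, 261×1/9 = 29, 261×5/9 = 145, 261×1/9 = 29.
χ² = (61−58)²/58 + (29−29)²/29 + (128−145)²/145 + (43−29)²/29
   = 0.155 + 0.000 + 1.993 + 6.759
Sum = 8.91

8.91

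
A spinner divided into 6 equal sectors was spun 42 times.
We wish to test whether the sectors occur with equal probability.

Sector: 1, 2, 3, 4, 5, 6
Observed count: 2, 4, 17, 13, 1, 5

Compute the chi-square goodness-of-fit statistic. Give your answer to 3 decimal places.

Under H₀ each category has probability 1/6, so each expected count is 42/6 = 7.
1: (2 − 7)²/7 = 25/7 = 3.5714
2: (4 − 7)²/7 = 9/7 = 1.2857
3: (17 − 7)²/7 = 100/7 = 14.2857
4: (13 − 7)²/7 = 36/7 = 5.1429
5: (1 − 7)²/7 = 36/7 = 5.1429
6: (5 − 7)²/7 = 4/7 = 0.5714
Sum = 30.000

30.000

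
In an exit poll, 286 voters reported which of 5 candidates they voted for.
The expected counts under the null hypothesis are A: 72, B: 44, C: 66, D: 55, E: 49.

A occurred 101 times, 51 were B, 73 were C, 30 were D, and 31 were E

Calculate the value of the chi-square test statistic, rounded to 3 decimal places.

31.512

cat         O        E   (O−E)²/E
A         101       72    11.6806
B          51       44     1.1136
C          73       66     0.7424
D          30       55    11.3636
E          31       49     6.6122
Sum = 31.512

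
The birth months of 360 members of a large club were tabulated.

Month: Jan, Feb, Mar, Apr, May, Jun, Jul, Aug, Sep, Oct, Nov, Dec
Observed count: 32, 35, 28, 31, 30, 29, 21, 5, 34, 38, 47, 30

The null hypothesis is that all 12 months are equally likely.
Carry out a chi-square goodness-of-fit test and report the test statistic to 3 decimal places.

37.000

Under H₀ each category has probability 1/12, so each expected count is 360/12 = 30.
Jan: (32 − 30)²/30 = 4/30 = 0.1333
Feb: (35 − 30)²/30 = 25/30 = 0.8333
Mar: (28 − 30)²/30 = 4/30 = 0.1333
Apr: (31 − 30)²/30 = 1/30 = 0.0333
May: (30 − 30)²/30 = 0/30 = 0.0000
Jun: (29 − 30)²/30 = 1/30 = 0.0333
Jul: (21 − 30)²/30 = 81/30 = 2.7000
Aug: (5 − 30)²/30 = 625/30 = 20.8333
Sep: (34 − 30)²/30 = 16/30 = 0.5333
Oct: (38 − 30)²/30 = 64/30 = 2.1333
Nov: (47 − 30)²/30 = 289/30 = 9.6333
Dec: (30 − 30)²/30 = 0/30 = 0.0000
Sum = 37.000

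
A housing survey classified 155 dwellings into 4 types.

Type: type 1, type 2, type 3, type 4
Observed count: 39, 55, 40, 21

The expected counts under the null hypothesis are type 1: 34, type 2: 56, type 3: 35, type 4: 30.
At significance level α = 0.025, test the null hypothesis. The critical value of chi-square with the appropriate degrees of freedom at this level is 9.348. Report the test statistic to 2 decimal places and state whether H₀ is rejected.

4.17; do not reject

cat         O        E   (O−E)²/E
type 1     39       34      0.735
type 2     55       56      0.018
type 3     40       35      0.714
type 4     21       30      2.700
Sum = 4.17
df = 3. Since 4.17 < 9.348, we do not reject H₀.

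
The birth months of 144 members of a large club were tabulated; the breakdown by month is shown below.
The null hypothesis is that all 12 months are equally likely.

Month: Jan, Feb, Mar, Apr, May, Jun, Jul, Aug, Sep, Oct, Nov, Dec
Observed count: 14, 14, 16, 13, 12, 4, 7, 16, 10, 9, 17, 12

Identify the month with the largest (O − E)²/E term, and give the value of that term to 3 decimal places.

Jun, 5.333

Under H₀ each category has probability 1/12, so each expected count is 144/12 = 12.
χ² = (14−12)²/12 + (14−12)²/12 + (16−12)²/12 + (13−12)²/12 + (12−12)²/12 + (4−12)²/12 + (7−12)²/12 + (16−12)²/12 + (10−12)²/12 + (9−12)²/12 + (17−12)²/12 + (12−12)²/12
   = 0.3333 + 0.3333 + 1.3333 + 0.0833 + 0.0000 + 5.3333 + 2.0833 + 1.3333 + 0.3333 + 0.7500 + 2.0833 + 0.0000
The largest term is for Jun: 5.333.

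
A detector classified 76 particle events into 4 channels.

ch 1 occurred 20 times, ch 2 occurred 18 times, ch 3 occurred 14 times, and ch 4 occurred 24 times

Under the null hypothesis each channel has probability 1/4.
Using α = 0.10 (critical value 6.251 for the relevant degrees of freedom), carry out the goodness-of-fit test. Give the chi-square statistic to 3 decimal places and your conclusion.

2.737; do not reject

Expected count for each of the 4 categories: 76/4 = 19.
ch 1: (20 − 19)²/19 = 1/19 = 0.0526
ch 2: (18 − 19)²/19 = 1/19 = 0.0526
ch 3: (14 − 19)²/19 = 25/19 = 1.3158
ch 4: (24 − 19)²/19 = 25/19 = 1.3158
Sum = 2.737
df = 3. Since 2.737 < 6.251, we do not reject H₀.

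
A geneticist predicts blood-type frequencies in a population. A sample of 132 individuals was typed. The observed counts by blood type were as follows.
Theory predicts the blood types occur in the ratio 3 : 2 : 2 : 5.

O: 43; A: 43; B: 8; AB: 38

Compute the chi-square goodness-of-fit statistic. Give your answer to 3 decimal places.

37.239

Ratio total = 12. Expected counts: 132×3/12 = 33, 132×2/12 = 22, 132×2/12 = 22, 132×5/12 = 55.
O: (43 − 33)²/33 = 100/33 = 3.0303
A: (43 − 22)²/22 = 441/22 = 20.0455
B: (8 − 22)²/22 = 196/22 = 8.9091
AB: (38 − 55)²/55 = 289/55 = 5.2545
Sum = 37.239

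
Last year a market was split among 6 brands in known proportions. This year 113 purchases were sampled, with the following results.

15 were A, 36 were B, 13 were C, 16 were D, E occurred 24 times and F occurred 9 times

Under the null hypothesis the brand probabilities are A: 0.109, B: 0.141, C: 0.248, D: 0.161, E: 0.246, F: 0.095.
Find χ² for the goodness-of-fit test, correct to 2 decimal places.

Expected counts E_i = n·p_i: 113×0.109 = 12.317, 113×0.141 = 15.933, 113×0.248 = 28.024, 113×0.161 = 18.193, 113×0.246 = 27.798, 113×0.095 = 10.735.
A: (15 − 12.317)²/12.317 = 7.198489/12.317 = 0.584
B: (36 − 15.933)²/15.933 = 402.684489/15.933 = 25.274
C: (13 − 28.024)²/28.024 = 225.720576/28.024 = 8.055
D: (16 − 18.193)²/18.193 = 4.809249/18.193 = 0.264
E: (24 − 27.798)²/27.798 = 14.424804/27.798 = 0.519
F: (9 − 10.735)²/10.735 = 3.010225/10.735 = 0.280
Sum = 34.98

34.98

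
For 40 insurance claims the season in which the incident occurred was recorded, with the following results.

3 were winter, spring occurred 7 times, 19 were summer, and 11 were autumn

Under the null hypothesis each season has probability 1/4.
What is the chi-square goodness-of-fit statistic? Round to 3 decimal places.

14.000

Under H₀ each category has probability 1/4, so each expected count is 40/4 = 10.
χ² = (3−10)²/10 + (7−10)²/10 + (19−10)²/10 + (11−10)²/10
   = 4.9000 + 0.9000 + 8.1000 + 0.1000
Sum = 14.000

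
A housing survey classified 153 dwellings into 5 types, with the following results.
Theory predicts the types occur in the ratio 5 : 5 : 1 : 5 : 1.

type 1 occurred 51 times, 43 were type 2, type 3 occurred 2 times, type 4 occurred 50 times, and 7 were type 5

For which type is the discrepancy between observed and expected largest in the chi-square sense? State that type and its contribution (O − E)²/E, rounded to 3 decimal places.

Ratio total = 17. Expected counts: 153×5/17 = 45, 153×5/17 = 45, 153×1/17 = 9, 153×5/17 = 45, 153×1/17 = 9.
type 1: (51 − 45)²/45 = 36/45 = 0.8000
type 2: (43 − 45)²/45 = 4/45 = 0.0889
type 3: (2 − 9)²/9 = 49/9 = 5.4444
type 4: (50 − 45)²/45 = 25/45 = 0.5556
type 5: (7 − 9)²/9 = 4/9 = 0.4444
The largest term is for type 3: 5.444.

type 3, 5.444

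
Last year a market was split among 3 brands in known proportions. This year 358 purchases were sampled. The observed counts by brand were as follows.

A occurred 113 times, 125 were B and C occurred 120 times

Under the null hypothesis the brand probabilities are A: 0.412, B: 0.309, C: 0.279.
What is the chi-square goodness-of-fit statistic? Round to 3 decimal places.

Expected counts E_i = n·p_i: 358×0.412 = 147.496, 358×0.309 = 110.622, 358×0.279 = 99.882.
cat         O        E   (O−E)²/E
A         113  147.496     8.0678
B         125  110.622     1.8688
C         120   99.882     4.0521
Sum = 13.989

13.989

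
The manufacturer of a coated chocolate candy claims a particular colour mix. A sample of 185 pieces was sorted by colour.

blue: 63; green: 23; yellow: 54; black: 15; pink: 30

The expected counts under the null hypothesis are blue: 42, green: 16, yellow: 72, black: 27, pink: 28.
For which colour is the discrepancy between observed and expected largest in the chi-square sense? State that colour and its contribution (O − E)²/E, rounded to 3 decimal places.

blue, 10.500

cat         O        E   (O−E)²/E
blue       63       42    10.5000
green      23       16     3.0625
yellow     54       72     4.5000
black      15       27     5.3333
pink       30       28     0.1429
The largest term is for blue: 10.500.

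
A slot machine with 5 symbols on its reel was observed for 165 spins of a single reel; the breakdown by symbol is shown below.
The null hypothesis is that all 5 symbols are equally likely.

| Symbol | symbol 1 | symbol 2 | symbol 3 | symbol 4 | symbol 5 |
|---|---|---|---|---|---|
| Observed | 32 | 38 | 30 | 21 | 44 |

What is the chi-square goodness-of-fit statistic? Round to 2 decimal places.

9.09

Expected count for each of the 5 categories: 165/5 = 33.
χ² = (32−33)²/33 + (38−33)²/33 + (30−33)²/33 + (21−33)²/33 + (44−33)²/33
   = 0.030 + 0.758 + 0.273 + 4.364 + 3.667
Sum = 9.09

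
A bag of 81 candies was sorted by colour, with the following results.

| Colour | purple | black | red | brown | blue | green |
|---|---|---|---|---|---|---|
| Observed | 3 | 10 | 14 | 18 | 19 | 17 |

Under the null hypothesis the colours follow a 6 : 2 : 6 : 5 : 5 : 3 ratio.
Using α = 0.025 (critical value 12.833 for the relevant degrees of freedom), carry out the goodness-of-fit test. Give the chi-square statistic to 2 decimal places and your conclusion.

Ratio total = 27. Expected counts: 81×6/27 = 18, 81×2/27 = 6, 81×6/27 = 18, 81×5/27 = 15, 81×5/27 = 15, 81×3/27 = 9.
cat         O        E   (O−E)²/E
purple      3       18     12.500
black      10        6      2.667
red        14       18      0.889
brown      18       15      0.600
blue       19       15      1.067
green      17        9      7.111
Sum = 24.83
df = 5. Since 24.83 > 12.833, we reject H₀.

24.83; reject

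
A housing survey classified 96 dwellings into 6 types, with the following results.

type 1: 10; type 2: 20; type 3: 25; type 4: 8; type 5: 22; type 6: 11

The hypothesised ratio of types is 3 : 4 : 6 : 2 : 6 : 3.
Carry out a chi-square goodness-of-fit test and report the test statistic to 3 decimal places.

Ratio total = 24. Expected counts: 96×3/24 = 12, 96×4/24 = 16, 96×6/24 = 24, 96×2/24 = 8, 96×6/24 = 24, 96×3/24 = 12.
type 1: (10 − 12)²/12 = 4/12 = 0.3333
type 2: (20 − 16)²/16 = 16/16 = 1.0000
type 3: (25 − 24)²/24 = 1/24 = 0.0417
type 4: (8 − 8)²/8 = 0/8 = 0.0000
type 5: (22 − 24)²/24 = 4/24 = 0.1667
type 6: (11 − 12)²/12 = 1/12 = 0.0833
Sum = 1.625

1.625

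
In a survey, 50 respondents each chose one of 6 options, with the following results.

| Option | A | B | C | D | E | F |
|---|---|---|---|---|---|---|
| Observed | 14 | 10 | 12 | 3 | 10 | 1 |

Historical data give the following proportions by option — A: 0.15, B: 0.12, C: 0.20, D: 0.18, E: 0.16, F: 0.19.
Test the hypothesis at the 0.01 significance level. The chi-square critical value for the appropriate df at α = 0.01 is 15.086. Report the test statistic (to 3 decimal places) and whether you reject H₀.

Expected counts E_i = n·p_i: 50×0.15 = 7.5, 50×0.12 = 6, 50×0.20 = 10, 50×0.18 = 9, 50×0.16 = 8, 50×0.19 = 9.5.
A: (14 − 7.5)²/7.5 = 42.25/7.5 = 5.6333
B: (10 − 6)²/6 = 16/6 = 2.6667
C: (12 − 10)²/10 = 4/10 = 0.4000
D: (3 − 9)²/9 = 36/9 = 4.0000
E: (10 − 8)²/8 = 4/8 = 0.5000
F: (1 − 9.5)²/9.5 = 72.25/9.5 = 7.6053
Sum = 20.805
df = 5. Since 20.805 > 15.086, we reject H₀.

20.805; reject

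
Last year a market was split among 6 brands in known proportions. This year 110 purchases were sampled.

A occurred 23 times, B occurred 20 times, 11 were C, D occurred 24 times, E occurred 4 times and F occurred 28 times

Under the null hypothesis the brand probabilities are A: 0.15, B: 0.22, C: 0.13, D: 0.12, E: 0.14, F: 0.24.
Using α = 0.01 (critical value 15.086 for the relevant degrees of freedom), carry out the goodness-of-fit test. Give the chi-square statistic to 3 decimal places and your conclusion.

21.423; reject

Expected counts E_i = n·p_i: 110×0.15 = 16.5, 110×0.22 = 24.2, 110×0.13 = 14.3, 110×0.12 = 13.2, 110×0.14 = 15.4, 110×0.24 = 26.4.
cat         O        E   (O−E)²/E
A          23     16.5     2.5606
B          20     24.2     0.7289
C          11     14.3     0.7615
D          24     13.2     8.8364
E           4     15.4     8.4390
F          28     26.4     0.0970
Sum = 21.423
df = 5. Since 21.423 > 15.086, we reject H₀.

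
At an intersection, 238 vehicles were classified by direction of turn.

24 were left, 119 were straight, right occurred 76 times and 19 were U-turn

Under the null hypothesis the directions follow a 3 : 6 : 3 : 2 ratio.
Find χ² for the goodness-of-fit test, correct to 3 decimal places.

Ratio total = 14. Expected counts: 238×3/14 = 51, 238×6/14 = 102, 238×3/14 = 51, 238×2/14 = 34.
left: (24 − 51)²/51 = 729/51 = 14.2941
straight: (119 − 102)²/102 = 289/102 = 2.8333
right: (76 − 51)²/51 = 625/51 = 12.2549
U-turn: (19 − 34)²/34 = 225/34 = 6.6176
Sum = 36.000

36.000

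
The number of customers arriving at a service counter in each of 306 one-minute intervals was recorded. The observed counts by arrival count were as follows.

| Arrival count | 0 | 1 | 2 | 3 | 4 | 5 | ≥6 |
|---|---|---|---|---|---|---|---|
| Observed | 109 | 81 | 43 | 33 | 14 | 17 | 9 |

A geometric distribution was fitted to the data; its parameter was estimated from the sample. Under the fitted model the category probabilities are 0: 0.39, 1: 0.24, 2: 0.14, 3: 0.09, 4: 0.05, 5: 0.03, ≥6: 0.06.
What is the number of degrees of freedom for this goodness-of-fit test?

There are k = 7 categories and 1 parameter estimated from the data, so df = 7 − 1 − 1 = 5.

5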